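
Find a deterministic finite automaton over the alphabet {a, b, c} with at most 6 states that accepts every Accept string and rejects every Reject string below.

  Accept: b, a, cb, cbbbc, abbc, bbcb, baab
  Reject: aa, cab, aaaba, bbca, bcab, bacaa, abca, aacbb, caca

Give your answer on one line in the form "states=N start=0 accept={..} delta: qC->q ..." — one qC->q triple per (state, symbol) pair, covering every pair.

states=4 start=0 accept={0,1} delta: 0a->1 0b->0 0c->2 1a->2 1b->1 1c->1 2a->3 2b->1 2c->3 3a->2 3b->3 3c->1

State merging on the prefix tree: take the shortest (then alphabetical) example prefix whose next move is undefined and point that move at state 0, else 1, else 2, ...; a target is out if some Accept/Reject pair would then sit in one state with the same input left (inseparable). If every existing state is out, open a new one.
a: 0a undefined. 0a->0: no, a/aa meet in 0. Open state 1: 0a->1.
b: 0b undefined. 0b->0: ok.
c: 0c undefined. 0c->0: no, a/bbca meet in 1. 0c->1: no, baab/cab meet in 1 with "ab" left. Open state 2: 0c->2.
aa: 1a undefined. 1a->0: no, b/aa meet in 0. 1a->1: no, a/aa meet in 1. 1a->2: ok.
ab: 1b undefined. 1b->0: no, abbc/aa meet in 2. 1b->1: ok.
ca: 2a undefined. 2a->0: no, b/cab meet in 0. 2a->1: no, a/cab meet in 1. 2a->2: no, cb/cab meet in 2 with "b" left. Open state 3: 2a->3.
cb: 2b undefined. 2b->0: no, cbbbc/aa meet in 2. 2b->1: ok.
aac: 2c undefined. 2c->0: no, b/aacbb meet in 0. 2c->1: no, a/aacbb meet in 1. 2c->2: no, a/aacbb meet in 1. 2c->3: ok.
abc: 1c undefined. 1c->0: no, a/abca meet in 1. 1c->1: ok.
cab: 3b undefined. 3b->0: no, b/cab meet in 0. 3b->1: no, a/cab meet in 1. 3b->2: no, a/aacbb meet in 1. 3b->3: ok.
cac: 3c undefined. 3c->0: no, a/caca meet in 1. 3c->1: ok.
aaaba: 3a undefined. 3a->0: no, b/aaaba meet in 0. 3a->1: no, a/aaaba meet in 1. 3a->2: ok.
All examples now run through 4 states with every (state, symbol) defined. Accept strings end in {0,1}, Reject strings end in {2,3}; accept={0,1}.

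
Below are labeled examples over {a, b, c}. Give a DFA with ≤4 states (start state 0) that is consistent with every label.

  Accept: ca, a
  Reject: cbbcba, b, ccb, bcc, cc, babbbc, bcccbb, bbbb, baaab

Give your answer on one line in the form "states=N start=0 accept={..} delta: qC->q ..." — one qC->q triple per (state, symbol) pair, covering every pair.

states=3 start=0 accept={0} delta: 0a->0 0b->1 0c->1 1a->0 1b->1 1c->2 2a->1 2b->2 2c->1

Grow the machine one transition at a time. Run the examples from 0; the earliest place one falls off (shortest prefix, ties alphabetical) gets sent to the lowest-numbered state that keeps every Accept/Reject pair distinguishable — a pair clashes when both reach the same state with identical unread suffix — and to a fresh state only if none does.
a: 0a undefined. 0a->0: ok.
b: 0b undefined. 0b->0: no, a/b meet in 0. Open state 1: 0b->1.
c: 0c undefined. 0c->0: no, ca/cc meet in 0. 0c->1: ok.
ba: 1a undefined. 1a->0: ok.
bb: 1b undefined. 1b->0: no, ca/bbbb meet in 0. 1b->1: ok.
bc: 1c undefined. 1c->0: no, ca/cbbcba meet in 0. 1c->1: no, ca/cbbcba meet in 0. Open state 2: 1c->2.
bcc: 2c undefined. 2c->0: no, ca/bcc meet in 0. 2c->1: ok.
ccb: 2b undefined. 2b->0: no, ca/cbbcba meet in 0. 2b->1: no, ca/cbbcba meet in 0. 2b->2: ok.
cbbcba: 2a undefined. 2a->0: no, ca/cbbcba meet in 0. 2a->1: ok.
All examples now run through 3 states with every (state, symbol) defined. Accept strings end in {0}, Reject strings end in {1,2}; accept={0}.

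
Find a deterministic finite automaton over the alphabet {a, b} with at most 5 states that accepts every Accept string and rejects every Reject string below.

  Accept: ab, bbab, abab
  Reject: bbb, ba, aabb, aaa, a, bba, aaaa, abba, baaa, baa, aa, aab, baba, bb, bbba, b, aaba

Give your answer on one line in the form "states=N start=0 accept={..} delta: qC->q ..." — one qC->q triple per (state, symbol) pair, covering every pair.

State merging on the prefix tree: take the shortest (then alphabetical) example prefix whose next move is undefined and point that move at state 0, else 1, else 2, ...; a target is out if some Accept/Reject pair would then sit in one state with the same input left (inseparable). If every existing state is out, open a new one.
a: 0a undefined. 0a->0: no, ab/aab meet in 0 with "b" left. Open state 1: 0a->1.
b: 0b undefined. 0b->0: ok.
aa: 1a undefined. 1a->0: ok.
ab: 1b undefined. 1b->0: no, ab/bbb meet in 0. 1b->1: no, ab/ba meet in 1. Open state 2: 1b->2.
aba: 2a undefined. 2a->0: no, abab/bbb meet in 0. 2a->1: ok.
abb: 2b undefined. 2b->0: ok.
All examples now run through 3 states with every (state, symbol) defined. Accept strings end in {2}, Reject strings end in {0,1}; accept={2}.

states=3 start=0 accept={2} delta: 0a->1 0b->0 1a->0 1b->2 2a->1 2b->0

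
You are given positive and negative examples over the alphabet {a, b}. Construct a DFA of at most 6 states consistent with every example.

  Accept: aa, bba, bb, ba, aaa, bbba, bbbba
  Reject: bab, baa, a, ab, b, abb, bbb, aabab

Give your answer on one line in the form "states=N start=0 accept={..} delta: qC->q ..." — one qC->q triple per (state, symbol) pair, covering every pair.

Grow the machine one transition at a time. Run the examples from 0; the earliest place one falls off (shortest prefix, ties alphabetical) gets sent to the lowest-numbered state that keeps every Accept/Reject pair distinguishable — a pair clashes when both reach the same state with identical unread suffix — and to a fresh state only if none does.
a: 0a undefined. 0a->0: no, aa/a meet in 0. Open state 1: 0a->1.
b: 0b undefined. 0b->0: no, aa/baa meet in 1 with "a" left. 0b->1: no, bb/ab meet in 1 with "b" left. Open state 2: 0b->2.
aa: 1a undefined. 1a->0: no, aaa/a meet in 1. 1a->1: no, aa/a meet in 1. 1a->2: no, aa/b meet in 2. Open state 3: 1a->3.
ab: 1b undefined. 1b->0: ok.
ba: 2a undefined. 2a->0: no, ba/ab meet in 0. 2a->1: no, aa/baa meet in 3. 2a->2: no, bb/bab meet in 2 with "b" left. 2a->3: no, aaa/baa meet in 3 with "a" left. Open state 4: 2a->4.
bb: 2b undefined. 2b->0: no, bba/a meet in 1. 2b->1: no, bb/a meet in 1. 2b->2: no, bb/b meet in 2. 2b->3: ok.
aaa: 3a undefined. 3a->0: no, bba/ab meet in 0. 3a->1: no, bba/a meet in 1. 3a->2: no, bba/b meet in 2. 3a->3: ok.
aab: 3b undefined. 3b->0: no, bbba/a meet in 1. 3b->1: no, bbbba/a meet in 1. 3b->2: ok.
baa: 4a undefined. 4a->0: ok.
bab: 4b undefined. 4b->0: ok.
All examples now run through 5 states with every (state, symbol) defined. Accept strings end in {3,4}, Reject strings end in {0,1,2}; accept={3,4}.

states=5 start=0 accept={3,4} delta: 0a->1 0b->2 1a->3 1b->0 2a->4 2b->3 3a->3 3b->2 4a->0 4b->0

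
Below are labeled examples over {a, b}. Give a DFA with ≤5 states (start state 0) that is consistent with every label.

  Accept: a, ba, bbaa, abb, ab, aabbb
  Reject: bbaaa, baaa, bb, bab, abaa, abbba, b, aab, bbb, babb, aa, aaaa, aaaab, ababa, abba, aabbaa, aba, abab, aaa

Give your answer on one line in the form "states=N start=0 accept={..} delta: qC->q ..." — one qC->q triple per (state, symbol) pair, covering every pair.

states=5 start=0 accept={0,1} delta: 0a->1 0b->2 1a->3 1b->1 2a->0 2b->2 3a->3 3b->4 4a->2 4b->1

State merging on the prefix tree: take the shortest (then alphabetical) example prefix whose next move is undefined and point that move at state 0, else 1, else 2, ...; a target is out if some Accept/Reject pair would then sit in one state with the same input left (inseparable). If every existing state is out, open a new one.
a: 0a undefined. 0a->0: no, a/aa meet in 0. Open state 1: 0a->1.
b: 0b undefined. 0b->0: no, bbaa/aa meet in 1 with "a" left. 0b->1: no, a/b meet in 1. Open state 2: 0b->2.
aa: 1a undefined. 1a->0: no, a/aaa meet in 1. 1a->1: no, a/aa meet in 1. 1a->2: no, ba/aaa meet in 2 with "a" left. Open state 3: 1a->3.
ab: 1b undefined. 1b->0: no, a/ababa meet in 1. 1b->1: ok.
ba: 2a undefined. 2a->0: ok.
bb: 2b undefined. 2b->0: no, ba/bb meet in 0. 2b->1: no, a/bb meet in 1. 2b->2: ok.
aaa: 3a undefined. 3a->0: no, a/aaaa meet in 1. 3a->1: no, a/abaa meet in 1. 3a->2: no, ba/aaaa meet in 0. 3a->3: ok.
aab: 3b undefined. 3b->0: no, a/ababa meet in 1. 3b->1: no, a/aab meet in 1. 3b->2: no, a/aabbaa meet in 1. 3b->3: no, aabbb/bbaaa meet in 3. Open state 4: 3b->4.
aabb: 4b undefined. 4b->0: no, aabbb/bb meet in 2. 4b->1: ok.
ababa: 4a undefined. 4a->0: no, ba/ababa meet in 0. 4a->1: no, a/ababa meet in 1. 4a->2: ok.
All examples now run through 5 states with every (state, symbol) defined. Accept strings end in {0,1}, Reject strings end in {2,3,4}; accept={0,1}.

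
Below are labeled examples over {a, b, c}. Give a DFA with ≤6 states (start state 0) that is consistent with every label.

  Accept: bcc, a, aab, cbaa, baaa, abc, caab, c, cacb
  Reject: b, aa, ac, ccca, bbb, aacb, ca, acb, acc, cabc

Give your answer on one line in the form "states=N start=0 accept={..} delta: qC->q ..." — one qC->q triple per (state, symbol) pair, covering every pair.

states=5 start=0 accept={1,2} delta: 0a->1 0b->0 0c->2 1a->3 1b->0 1c->4 2a->4 2b->1 2c->1 3a->1 3b->1 3c->0 4a->3 4b->3 4c->3

Grow the machine one transition at a time. Run the examples from 0; the earliest place one falls off (shortest prefix, ties alphabetical) gets sent to the lowest-numbered state that keeps every Accept/Reject pair distinguishable — a pair clashes when both reach the same state with identical unread suffix — and to a fresh state only if none does.
a: 0a undefined. 0a->0: no, a/aa meet in 0. Open state 1: 0a->1.
b: 0b undefined. 0b->0: ok.
c: 0c undefined. 0c->0: no, bcc/b meet in 0. 0c->1: no, bcc/ac meet in 1 with "c" left. Open state 2: 0c->2.
aa: 1a undefined. 1a->0: no, aab/b meet in 0. 1a->1: no, a/aa meet in 1. 1a->2: no, baaa/ca meet in 2 with "a" left. Open state 3: 1a->3.
ab: 1b undefined. 1b->0: ok.
ac: 1c undefined. 1c->0: no, abc/acc meet in 2. 1c->1: no, a/ac meet in 1. 1c->2: no, bcc/acc meet in 2 with "c" left. 1c->3: no, aab/acb meet in 3 with "b" left. Open state 4: 1c->4.
ca: 2a undefined. 2a->0: no, abc/cabc meet in 2. 2a->1: no, a/ca meet in 1. 2a->2: no, abc/ca meet in 2. 2a->3: no, cacb/aacb meet in 3 with "cb" left. 2a->4: ok.
cb: 2b undefined. 2b->0: no, cbaa/aa meet in 3. 2b->1: ok.
cc: 2c undefined. 2c->0: no, bcc/b meet in 0. 2c->1: ok.
aab: 3b undefined. 3b->0: no, aab/b meet in 0. 3b->1: ok.
aac: 3c undefined. 3c->0: ok.
acb: 4b undefined. 4b->0: no, abc/cabc meet in 2. 4b->1: no, bcc/acb meet in 1. 4b->2: no, bcc/cabc meet in 1. 4b->3: ok.
acc: 4c undefined. 4c->0: no, cacb/b meet in 0. 4c->1: no, bcc/acc meet in 1. 4c->2: no, abc/acc meet in 2. 4c->3: ok.
caa: 4a undefined. 4a->0: no, caab/b meet in 0. 4a->1: no, bcc/ccca meet in 1. 4a->2: no, abc/ccca meet in 2. 4a->3: ok.
baaa: 3a undefined. 3a->0: no, cbaa/b meet in 0. 3a->1: ok.
All examples now run through 5 states with every (state, symbol) defined. Accept strings end in {1,2}, Reject strings end in {0,3,4}; accept={1,2}.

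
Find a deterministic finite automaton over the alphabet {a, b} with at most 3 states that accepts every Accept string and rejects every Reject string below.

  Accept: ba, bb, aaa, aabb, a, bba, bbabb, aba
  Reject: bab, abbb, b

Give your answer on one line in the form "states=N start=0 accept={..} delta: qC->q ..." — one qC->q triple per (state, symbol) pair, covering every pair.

Grow the machine one transition at a time. Run the examples from 0; the earliest place one falls off (shortest prefix, ties alphabetical) gets sent to the lowest-numbered state that keeps every Accept/Reject pair distinguishable — a pair clashes when both reach the same state with identical unread suffix — and to a fresh state only if none does.
a: 0a undefined. 0a->0: ok.
b: 0b undefined. 0b->0: no, ba/bab meet in 0. Open state 1: 0b->1.
ba: 1a undefined. 1a->0: ok.
bb: 1b undefined. 1b->0: ok.
All examples now run through 2 states with every (state, symbol) defined. Accept strings end in {0}, Reject strings end in {1}; accept={0}.

states=2 start=0 accept={0} delta: 0a->0 0b->1 1a->0 1b->0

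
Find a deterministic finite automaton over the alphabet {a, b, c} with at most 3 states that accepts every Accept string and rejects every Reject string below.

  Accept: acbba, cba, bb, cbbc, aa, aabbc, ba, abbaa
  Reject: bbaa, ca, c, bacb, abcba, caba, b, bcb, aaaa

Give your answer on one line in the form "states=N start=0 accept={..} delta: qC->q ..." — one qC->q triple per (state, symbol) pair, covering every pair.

Grow the machine one transition at a time. Run the examples from 0; the earliest place one falls off (shortest prefix, ties alphabetical) gets sent to the lowest-numbered state that keeps every Accept/Reject pair distinguishable — a pair clashes when both reach the same state with identical unread suffix — and to a fresh state only if none does.
a: 0a undefined. 0a->0: no, aa/aaaa meet in 0. Open state 1: 0a->1.
b: 0b undefined. 0b->0: no, bb/b meet in 0. 0b->1: ok.
c: 0c undefined. 0c->0: ok.
aa: 1a undefined. 1a->0: no, cba/c meet in 0. 1a->1: no, cba/ca meet in 1. Open state 2: 1a->2.
ab: 1b undefined. 1b->0: no, cba/bbaa meet in 2. 1b->1: no, cba/caba meet in 2. 1b->2: ok.
ac: 1c undefined. 1c->0: no, acbba/caba meet in 2 with "a" left. 1c->1: no, cba/bcb meet in 2. 1c->2: ok.
aaa: 2a undefined. 2a->0: ok.
aab: 2b undefined. 2b->0: ok.
abc: 2c undefined. 2c->0: no, acbba/abcba meet in 2. 2c->1: no, acbba/bacb meet in 2. 2c->2: ok.
All examples now run through 3 states with every (state, symbol) defined. Accept strings end in {2}, Reject strings end in {0,1}; accept={2}.

states=3 start=0 accept={2} delta: 0a->1 0b->1 0c->0 1a->2 1b->2 1c->2 2a->0 2b->0 2c->2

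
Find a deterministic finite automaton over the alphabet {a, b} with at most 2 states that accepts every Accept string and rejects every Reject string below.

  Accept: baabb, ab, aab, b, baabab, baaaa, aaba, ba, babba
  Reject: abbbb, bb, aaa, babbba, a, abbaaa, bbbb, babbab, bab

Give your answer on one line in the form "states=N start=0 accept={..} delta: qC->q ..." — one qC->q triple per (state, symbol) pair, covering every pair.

Grow the machine one transition at a time. Run the examples from 0; the earliest place one falls off (shortest prefix, ties alphabetical) gets sent to the lowest-numbered state that keeps every Accept/Reject pair distinguishable — a pair clashes when both reach the same state with identical unread suffix — and to a fresh state only if none does.
a: 0a undefined. 0a->0: ok.
b: 0b undefined. 0b->0: no, baabb/abbbb meet in 0. Open state 1: 0b->1.
ba: 1a undefined. 1a->0: no, baabb/bb meet in 1 with "b" left. 1a->1: ok.
bb: 1b undefined. 1b->0: ok.
All examples now run through 2 states with every (state, symbol) defined. Accept strings end in {1}, Reject strings end in {0}; accept={1}.

states=2 start=0 accept={1} delta: 0a->0 0b->1 1a->1 1b->0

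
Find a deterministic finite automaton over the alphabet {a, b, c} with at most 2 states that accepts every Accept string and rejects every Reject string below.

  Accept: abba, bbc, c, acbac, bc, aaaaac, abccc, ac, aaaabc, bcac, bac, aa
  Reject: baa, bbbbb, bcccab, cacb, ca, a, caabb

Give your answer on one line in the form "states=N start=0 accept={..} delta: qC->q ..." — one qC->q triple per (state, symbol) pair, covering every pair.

Grow the machine one transition at a time. Run the examples from 0; the earliest place one falls off (shortest prefix, ties alphabetical) gets sent to the lowest-numbered state that keeps every Accept/Reject pair distinguishable — a pair clashes when both reach the same state with identical unread suffix — and to a fresh state only if none does.
a: 0a undefined. 0a->0: no, aa/a meet in 0. Open state 1: 0a->1.
b: 0b undefined. 0b->0: no, aa/baa meet in 1 with "a" left. 0b->1: ok.
c: 0c undefined. 0c->0: ok.
aa: 1a undefined. 1a->0: ok.
ab: 1b undefined. 1b->0: no, abba/caabb meet in 0. 1b->1: ok.
ac: 1c undefined. 1c->0: ok.
All examples now run through 2 states with every (state, symbol) defined. Accept strings end in {0}, Reject strings end in {1}; accept={0}.

states=2 start=0 accept={0} delta: 0a->1 0b->1 0c->0 1a->0 1b->1 1c->0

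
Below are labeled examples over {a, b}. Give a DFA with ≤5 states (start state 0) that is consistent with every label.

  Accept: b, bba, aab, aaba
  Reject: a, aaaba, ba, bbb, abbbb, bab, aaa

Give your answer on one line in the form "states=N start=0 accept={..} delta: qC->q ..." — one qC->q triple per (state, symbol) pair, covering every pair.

State merging on the prefix tree: take the shortest (then alphabetical) example prefix whose next move is undefined and point that move at state 0, else 1, else 2, ...; a target is out if some Accept/Reject pair would then sit in one state with the same input left (inseparable). If every existing state is out, open a new one.
a: 0a undefined. 0a->0: no, aaba/aaaba meet in 0 with "ba" left. Open state 1: 0a->1.
b: 0b undefined. 0b->0: no, b/bbb meet in 0. 0b->1: no, b/a meet in 1. Open state 2: 0b->2.
aa: 1a undefined. 1a->0: no, aaba/ba meet in 2 with "a" left. 1a->1: no, aaba/aaaba meet in 1 with "ba" left. 1a->2: ok.
ab: 1b undefined. 1b->0: ok.
ba: 2a undefined. 2a->0: no, b/bab meet in 2. 2a->1: ok.
bb: 2b undefined. 2b->0: no, b/bbb meet in 2. 2b->1: no, aab/a meet in 1. 2b->2: no, b/bbb meet in 2. Open state 3: 2b->3.
bba: 3a undefined. 3a->0: no, bba/bab meet in 0. 3a->1: no, bba/a meet in 1. 3a->2: ok.
bbb: 3b undefined. 3b->0: ok.
All examples now run through 4 states with every (state, symbol) defined. Accept strings end in {2,3}, Reject strings end in {0,1}; accept={2,3}.

states=4 start=0 accept={2,3} delta: 0a->1 0b->2 1a->2 1b->0 2a->1 2b->3 3a->2 3b->0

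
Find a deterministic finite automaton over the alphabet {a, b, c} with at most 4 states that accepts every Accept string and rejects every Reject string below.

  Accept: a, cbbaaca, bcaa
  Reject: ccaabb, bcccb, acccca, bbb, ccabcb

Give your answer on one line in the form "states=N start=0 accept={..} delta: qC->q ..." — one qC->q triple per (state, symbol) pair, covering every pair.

Fold the examples into a partial DFA from state 0: repeatedly fix the first undefined (state, symbol) met by the shortest-then-alphabetical prefix, trying targets in increasing order and rejecting any under which an Accept and a Reject string meet in one state with the same remainder; add a state when all current targets are rejected. Accepting states are where Accept strings end.
a: 0a undefined. 0a->0: ok.
b: 0b undefined. 0b->0: no, a/bbb meet in 0. Open state 1: 0b->1.
c: 0c undefined. 0c->0: no, a/acccca meet in 0. 0c->1: ok.
bb: 1b undefined. 1b->0: ok.
bc: 1c undefined. 1c->0: no, a/ccaabb meet in 0. 1c->1: no, a/bcccb meet in 0. Open state 2: 1c->2.
bca: 2a undefined. 2a->0: no, a/ccaabb meet in 0. 2a->1: no, a/ccabcb meet in 0. 2a->2: ok.
bcc: 2c undefined. 2c->0: no, a/bcccb meet in 0. 2c->1: no, bcaa/acccca meet in 2. 2c->2: no, bcaa/acccca meet in 2. Open state 3: 2c->3.
bccc: 3c undefined. 3c->0: no, a/acccca meet in 0. 3c->1: no, a/bcccb meet in 0. 3c->2: no, bcaa/acccca meet in 2. 3c->3: ok.
cbba: 1a undefined. 1a->0: ok.
ccab: 2b undefined. 2b->0: no, a/ccabcb meet in 0. 2b->1: no, a/ccaabb meet in 0. 2b->2: no, bcaa/ccaabb meet in 2. 2b->3: ok.
bcccb: 3b undefined. 3b->0: no, a/ccaabb meet in 0. 3b->1: ok.
acccca: 3a undefined. 3a->0: no, a/acccca meet in 0. 3a->1: ok.
All examples now run through 4 states with every (state, symbol) defined. Accept strings end in {0,2}, Reject strings end in {1}; accept={0,2}.

states=4 start=0 accept={0,2} delta: 0a->0 0b->1 0c->1 1a->0 1b->0 1c->2 2a->2 2b->3 2c->3 3a->1 3b->1 3c->3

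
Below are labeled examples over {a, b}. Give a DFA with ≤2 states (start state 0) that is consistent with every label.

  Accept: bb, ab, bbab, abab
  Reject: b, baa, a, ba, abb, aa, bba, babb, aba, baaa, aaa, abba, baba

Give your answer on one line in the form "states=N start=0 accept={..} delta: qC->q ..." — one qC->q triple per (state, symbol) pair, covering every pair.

states=2 start=0 accept={0} delta: 0a->1 0b->1 1a->1 1b->0

Fold the examples into a partial DFA from state 0: repeatedly fix the first undefined (state, symbol) met by the shortest-then-alphabetical prefix, trying targets in increasing order and rejecting any under which an Accept and a Reject string meet in one state with the same remainder; add a state when all current targets are rejected. Accepting states are where Accept strings end.
a: 0a undefined. 0a->0: no, bb/abb meet in 0 with "bb" left. Open state 1: 0a->1.
b: 0b undefined. 0b->0: no, bb/b meet in 0. 0b->1: ok.
aa: 1a undefined. 1a->0: no, bb/babb meet in 1 with "b" left. 1a->1: ok.
ab: 1b undefined. 1b->0: ok.
All examples now run through 2 states with every (state, symbol) defined. Accept strings end in {0}, Reject strings end in {1}; accept={0}.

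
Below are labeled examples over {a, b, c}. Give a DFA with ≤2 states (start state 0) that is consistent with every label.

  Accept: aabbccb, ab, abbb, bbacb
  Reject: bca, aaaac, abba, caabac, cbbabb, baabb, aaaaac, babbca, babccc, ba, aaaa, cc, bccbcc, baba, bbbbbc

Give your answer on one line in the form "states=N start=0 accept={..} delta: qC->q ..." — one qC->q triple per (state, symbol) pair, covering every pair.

Grow the machine one transition at a time. Run the examples from 0; the earliest place one falls off (shortest prefix, ties alphabetical) gets sent to the lowest-numbered state that keeps every Accept/Reject pair distinguishable — a pair clashes when both reach the same state with identical unread suffix — and to a fresh state only if none does.
a: 0a undefined. 0a->0: ok.
b: 0b undefined. 0b->0: no, ab/abba meet in 0. Open state 1: 0b->1.
c: 0c undefined. 0c->0: ok.
ba: 1a undefined. 1a->0: ok.
bb: 1b undefined. 1b->0: ok.
bc: 1c undefined. 1c->0: ok.
All examples now run through 2 states with every (state, symbol) defined. Accept strings end in {1}, Reject strings end in {0}; accept={1}.

states=2 start=0 accept={1} delta: 0a->0 0b->1 0c->0 1a->0 1b->0 1c->0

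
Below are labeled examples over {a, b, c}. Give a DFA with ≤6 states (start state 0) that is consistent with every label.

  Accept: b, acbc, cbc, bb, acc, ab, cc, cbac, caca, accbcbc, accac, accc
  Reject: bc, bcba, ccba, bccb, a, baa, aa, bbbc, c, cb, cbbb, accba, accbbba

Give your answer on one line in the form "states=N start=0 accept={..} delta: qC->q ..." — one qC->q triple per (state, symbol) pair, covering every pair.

states=4 start=0 accept={1,3} delta: 0a->0 0b->1 0c->2 1a->0 1b->1 1c->0 2a->2 2b->2 2c->3 3a->3 3b->0 3c->1

Grow the machine one transition at a time. Run the examples from 0; the earliest place one falls off (shortest prefix, ties alphabetical) gets sent to the lowest-numbered state that keeps every Accept/Reject pair distinguishable — a pair clashes when both reach the same state with identical unread suffix — and to a fresh state only if none does.
a: 0a undefined. 0a->0: ok.
b: 0b undefined. 0b->0: no, b/a meet in 0. Open state 1: 0b->1.
c: 0c undefined. 0c->0: no, b/cb meet in 1. 0c->1: no, b/c meet in 1. Open state 2: 0c->2.
ba: 1a undefined. 1a->0: ok.
bb: 1b undefined. 1b->0: no, bb/a meet in 0. 1b->1: ok.
bc: 1c undefined. 1c->0: ok.
ca: 2a undefined. 2a->0: no, caca/bc meet in 0. 2a->1: no, caca/bc meet in 0. 2a->2: ok.
cb: 2b undefined. 2b->0: no, b/cbbb meet in 1. 2b->1: no, b/bccb meet in 1. 2b->2: ok.
cc: 2c undefined. 2c->0: no, acbc/bc meet in 0. 2c->1: no, caca/bc meet in 0. 2c->2: no, acbc/ccba meet in 2. Open state 3: 2c->3.
ccb: 3b undefined. 3b->0: ok.
acca: 3a undefined. 3a->0: no, caca/bc meet in 0. 3a->1: no, accac/bc meet in 0. 3a->2: no, caca/bccb meet in 2. 3a->3: ok.
accc: 3c undefined. 3c->0: no, accac/bc meet in 0. 3c->1: ok.
All examples now run through 4 states with every (state, symbol) defined. Accept strings end in {1,3}, Reject strings end in {0,2}; accept={1,3}.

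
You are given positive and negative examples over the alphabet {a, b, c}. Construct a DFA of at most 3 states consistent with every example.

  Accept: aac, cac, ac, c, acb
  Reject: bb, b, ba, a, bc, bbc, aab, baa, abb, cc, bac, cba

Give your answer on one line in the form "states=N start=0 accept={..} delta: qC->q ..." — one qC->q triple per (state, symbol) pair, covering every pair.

Grow the machine one transition at a time. Run the examples from 0; the earliest place one falls off (shortest prefix, ties alphabetical) gets sent to the lowest-numbered state that keeps every Accept/Reject pair distinguishable — a pair clashes when both reach the same state with identical unread suffix — and to a fresh state only if none does.
a: 0a undefined. 0a->0: ok.
b: 0b undefined. 0b->0: no, aac/bc meet in 0 with "c" left. Open state 1: 0b->1.
c: 0c undefined. 0c->0: no, aac/a meet in 0. 0c->1: no, aac/b meet in 1. Open state 2: 0c->2.
ba: 1a undefined. 1a->0: no, aac/bac meet in 2. 1a->1: ok.
bb: 1b undefined. 1b->0: no, aac/bbc meet in 2. 1b->1: ok.
bc: 1c undefined. 1c->0: ok.
ca: 2a undefined. 2a->0: ok.
cb: 2b undefined. 2b->0: no, acb/a meet in 0. 2b->1: no, acb/bb meet in 1. 2b->2: ok.
cc: 2c undefined. 2c->0: ok.
All examples now run through 3 states with every (state, symbol) defined. Accept strings end in {2}, Reject strings end in {0,1}; accept={2}.

states=3 start=0 accept={2} delta: 0a->0 0b->1 0c->2 1a->1 1b->1 1c->0 2a->0 2b->2 2c->0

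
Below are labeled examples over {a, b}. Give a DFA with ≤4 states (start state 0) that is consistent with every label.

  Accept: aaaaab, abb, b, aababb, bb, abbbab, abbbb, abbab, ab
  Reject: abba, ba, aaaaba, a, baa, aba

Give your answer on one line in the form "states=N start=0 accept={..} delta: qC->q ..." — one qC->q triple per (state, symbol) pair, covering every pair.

Fold the examples into a partial DFA from state 0: repeatedly fix the first undefined (state, symbol) met by the shortest-then-alphabetical prefix, trying targets in increasing order and rejecting any under which an Accept and a Reject string meet in one state with the same remainder; add a state when all current targets are rejected. Accepting states are where Accept strings end.
a: 0a undefined. 0a->0: ok.
b: 0b undefined. 0b->0: no, aaaaab/abba meet in 0. Open state 1: 0b->1.
ba: 1a undefined. 1a->0: ok.
bb: 1b undefined. 1b->0: no, abb/abba meet in 0. 1b->1: ok.
All examples now run through 2 states with every (state, symbol) defined. Accept strings end in {1}, Reject strings end in {0}; accept={1}.

states=2 start=0 accept={1} delta: 0a->0 0b->1 1a->0 1b->1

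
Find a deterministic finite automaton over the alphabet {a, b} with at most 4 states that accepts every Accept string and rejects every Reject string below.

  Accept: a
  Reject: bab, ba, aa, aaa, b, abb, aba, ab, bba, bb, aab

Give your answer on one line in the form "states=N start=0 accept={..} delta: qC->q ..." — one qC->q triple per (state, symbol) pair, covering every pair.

states=3 start=0 accept={1} delta: 0a->1 0b->2 1a->2 1b->2 2a->0 2b->2

State merging on the prefix tree: take the shortest (then alphabetical) example prefix whose next move is undefined and point that move at state 0, else 1, else 2, ...; a target is out if some Accept/Reject pair would then sit in one state with the same input left (inseparable). If every existing state is out, open a new one.
a: 0a undefined. 0a->0: no, a/aa meet in 0. Open state 1: 0a->1.
b: 0b undefined. 0b->0: no, a/ba meet in 1. 0b->1: no, a/b meet in 1. Open state 2: 0b->2.
aa: 1a undefined. 1a->0: no, a/aaa meet in 1. 1a->1: no, a/aa meet in 1. 1a->2: ok.
ab: 1b undefined. 1b->0: no, a/aba meet in 1. 1b->1: no, a/abb meet in 1. 1b->2: ok.
ba: 2a undefined. 2a->0: ok.
bb: 2b undefined. 2b->0: no, a/bba meet in 1. 2b->1: no, a/abb meet in 1. 2b->2: ok.
All examples now run through 3 states with every (state, symbol) defined. Accept strings end in {1}, Reject strings end in {0,2}; accept={1}.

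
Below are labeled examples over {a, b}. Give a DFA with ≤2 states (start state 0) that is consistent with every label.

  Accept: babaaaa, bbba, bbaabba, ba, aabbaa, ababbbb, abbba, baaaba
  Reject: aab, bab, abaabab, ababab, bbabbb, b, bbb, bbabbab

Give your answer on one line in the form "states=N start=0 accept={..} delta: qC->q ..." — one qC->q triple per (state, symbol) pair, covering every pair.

Grow the machine one transition at a time. Run the examples from 0; the earliest place one falls off (shortest prefix, ties alphabetical) gets sent to the lowest-numbered state that keeps every Accept/Reject pair distinguishable — a pair clashes when both reach the same state with identical unread suffix — and to a fresh state only if none does.
a: 0a undefined. 0a->0: ok.
b: 0b undefined. 0b->0: no, babaaaa/aab meet in 0. Open state 1: 0b->1.
ba: 1a undefined. 1a->0: ok.
bb: 1b undefined. 1b->0: ok.
All examples now run through 2 states with every (state, symbol) defined. Accept strings end in {0}, Reject strings end in {1}; accept={0}.

states=2 start=0 accept={0} delta: 0a->0 0b->1 1a->0 1b->0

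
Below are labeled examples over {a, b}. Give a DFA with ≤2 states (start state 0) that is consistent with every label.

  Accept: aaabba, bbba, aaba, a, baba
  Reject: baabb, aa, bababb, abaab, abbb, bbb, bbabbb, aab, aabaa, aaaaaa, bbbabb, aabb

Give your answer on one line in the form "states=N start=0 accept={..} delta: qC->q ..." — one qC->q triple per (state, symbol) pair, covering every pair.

Grow the machine one transition at a time. Run the examples from 0; the earliest place one falls off (shortest prefix, ties alphabetical) gets sent to the lowest-numbered state that keeps every Accept/Reject pair distinguishable — a pair clashes when both reach the same state with identical unread suffix — and to a fresh state only if none does.
a: 0a undefined. 0a->0: no, a/aa meet in 0. Open state 1: 0a->1.
b: 0b undefined. 0b->0: ok.
aa: 1a undefined. 1a->0: ok.
ab: 1b undefined. 1b->0: ok.
All examples now run through 2 states with every (state, symbol) defined. Accept strings end in {1}, Reject strings end in {0}; accept={1}.

states=2 start=0 accept={1} delta: 0a->1 0b->0 1a->0 1b->0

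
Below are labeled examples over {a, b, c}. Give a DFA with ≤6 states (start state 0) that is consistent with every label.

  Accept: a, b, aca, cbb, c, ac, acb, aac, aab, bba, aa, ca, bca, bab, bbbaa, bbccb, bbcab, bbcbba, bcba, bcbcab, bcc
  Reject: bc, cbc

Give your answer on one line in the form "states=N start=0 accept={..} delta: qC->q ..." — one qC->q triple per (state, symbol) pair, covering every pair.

states=3 start=0 accept={0,1} delta: 0a->0 0b->1 0c->0 1a->0 1b->0 1c->2 2a->0 2b->0 2c->0

Fold the examples into a partial DFA from state 0: repeatedly fix the first undefined (state, symbol) met by the shortest-then-alphabetical prefix, trying targets in increasing order and rejecting any under which an Accept and a Reject string meet in one state with the same remainder; add a state when all current targets are rejected. Accepting states are where Accept strings end.
a: 0a undefined. 0a->0: ok.
b: 0b undefined. 0b->0: no, c/bc meet in 0 with "c" left. Open state 1: 0b->1.
c: 0c undefined. 0c->0: ok.
ba: 1a undefined. 1a->0: ok.
bb: 1b undefined. 1b->0: ok.
bc: 1c undefined. 1c->0: no, a/bc meet in 0. 1c->1: no, b/bc meet in 1. Open state 2: 1c->2.
bca: 2a undefined. 2a->0: ok.
bcb: 2b undefined. 2b->0: ok.
bcc: 2c undefined. 2c->0: ok.
All examples now run through 3 states with every (state, symbol) defined. Accept strings end in {0,1}, Reject strings end in {2}; accept={0,1}.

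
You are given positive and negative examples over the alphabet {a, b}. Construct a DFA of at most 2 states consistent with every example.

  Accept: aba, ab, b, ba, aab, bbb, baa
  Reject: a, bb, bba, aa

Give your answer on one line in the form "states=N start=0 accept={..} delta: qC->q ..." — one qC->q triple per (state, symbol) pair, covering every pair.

states=2 start=0 accept={1} delta: 0a->0 0b->1 1a->1 1b->0

Grow the machine one transition at a time. Run the examples from 0; the earliest place one falls off (shortest prefix, ties alphabetical) gets sent to the lowest-numbered state that keeps every Accept/Reject pair distinguishable — a pair clashes when both reach the same state with identical unread suffix — and to a fresh state only if none does.
a: 0a undefined. 0a->0: ok.
b: 0b undefined. 0b->0: no, aba/a meet in 0. Open state 1: 0b->1.
ba: 1a undefined. 1a->0: no, aba/a meet in 0. 1a->1: ok.
bb: 1b undefined. 1b->0: ok.
All examples now run through 2 states with every (state, symbol) defined. Accept strings end in {1}, Reject strings end in {0}; accept={1}.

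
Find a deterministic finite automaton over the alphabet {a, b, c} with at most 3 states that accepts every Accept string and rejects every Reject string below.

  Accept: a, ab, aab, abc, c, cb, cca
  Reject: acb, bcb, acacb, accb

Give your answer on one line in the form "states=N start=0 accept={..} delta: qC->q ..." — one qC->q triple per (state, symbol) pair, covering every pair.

Grow the machine one transition at a time. Run the examples from 0; the earliest place one falls off (shortest prefix, ties alphabetical) gets sent to the lowest-numbered state that keeps every Accept/Reject pair distinguishable — a pair clashes when both reach the same state with identical unread suffix — and to a fresh state only if none does.
a: 0a undefined. 0a->0: no, cb/acb meet in 0 with "cb" left. Open state 1: 0a->1.
b: 0b undefined. 0b->0: no, cb/bcb meet in 0 with "cb" left. 0b->1: ok.
c: 0c undefined. 0c->0: ok.
aa: 1a undefined. 1a->0: ok.
ab: 1b undefined. 1b->0: ok.
ac: 1c undefined. 1c->0: no, a/acb meet in 1. 1c->1: no, a/acacb meet in 1. Open state 2: 1c->2.
aca: 2a undefined. 2a->0: no, a/acacb meet in 1. 2a->1: ok.
acb: 2b undefined. 2b->0: no, ab/acb meet in 0. 2b->1: no, a/acb meet in 1. 2b->2: ok.
acc: 2c undefined. 2c->0: no, a/accb meet in 1. 2c->1: no, ab/accb meet in 0. 2c->2: ok.
All examples now run through 3 states with every (state, symbol) defined. Accept strings end in {0,1}, Reject strings end in {2}; accept={0,1}.

states=3 start=0 accept={0,1} delta: 0a->1 0b->1 0c->0 1a->0 1b->0 1c->2 2a->1 2b->2 2c->2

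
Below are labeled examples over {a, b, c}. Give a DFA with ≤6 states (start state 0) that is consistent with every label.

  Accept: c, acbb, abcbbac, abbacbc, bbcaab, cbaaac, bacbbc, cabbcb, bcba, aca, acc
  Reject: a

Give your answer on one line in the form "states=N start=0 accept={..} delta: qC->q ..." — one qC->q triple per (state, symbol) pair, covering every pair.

Fold the examples into a partial DFA from state 0: repeatedly fix the first undefined (state, symbol) met by the shortest-then-alphabetical prefix, trying targets in increasing order and rejecting any under which an Accept and a Reject string meet in one state with the same remainder; add a state when all current targets are rejected. Accepting states are where Accept strings end.
a: 0a undefined. 0a->0: ok.
b: 0b undefined. 0b->0: ok.
c: 0c undefined. 0c->0: no, c/a meet in 0. Open state 1: 0c->1.
ca: 1a undefined. 1a->0: no, bbcaab/a meet in 0. 1a->1: ok.
cb: 1b undefined. 1b->0: no, acbb/a meet in 0. 1b->1: ok.
acc: 1c undefined. 1c->0: no, abcbbac/a meet in 0. 1c->1: ok.
All examples now run through 2 states with every (state, symbol) defined. Accept strings end in {1}, Reject strings end in {0}; accept={1}.

states=2 start=0 accept={1} delta: 0a->0 0b->0 0c->1 1a->1 1b->1 1c->1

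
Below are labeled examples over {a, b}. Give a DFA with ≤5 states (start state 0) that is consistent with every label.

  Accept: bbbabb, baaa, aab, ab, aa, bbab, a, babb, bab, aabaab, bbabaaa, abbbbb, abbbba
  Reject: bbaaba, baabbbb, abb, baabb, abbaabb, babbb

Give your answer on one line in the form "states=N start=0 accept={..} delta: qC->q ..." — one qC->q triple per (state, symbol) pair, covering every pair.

Grow the machine one transition at a time. Run the examples from 0; the earliest place one falls off (shortest prefix, ties alphabetical) gets sent to the lowest-numbered state that keeps every Accept/Reject pair distinguishable — a pair clashes when both reach the same state with identical unread suffix — and to a fresh state only if none does.
a: 0a undefined. 0a->0: ok.
b: 0b undefined. 0b->0: no, bbbabb/bbaaba meet in 0. Open state 1: 0b->1.
ba: 1a undefined. 1a->0: no, babb/abb meet in 1 with "b" left. 1a->1: no, babb/baabb meet in 1 with "bb" left. Open state 2: 1a->2.
bb: 1b undefined. 1b->0: no, aa/abb meet in 0. 1b->1: no, aab/abb meet in 1. 1b->2: no, abbbbb/babbb meet in 2 with "bbb" left. Open state 3: 1b->3.
baa: 2a undefined. 2a->0: ok.
bab: 2b undefined. 2b->0: ok.
bba: 3a undefined. 3a->0: ok.
bbb: 3b undefined. 3b->0: no, bbbabb/abb meet in 3. 3b->1: ok.
All examples now run through 4 states with every (state, symbol) defined. Accept strings end in {0,1}, Reject strings end in {2,3}; accept={0,1}.

states=4 start=0 accept={0,1} delta: 0a->0 0b->1 1a->2 1b->3 2a->0 2b->0 3a->0 3b->1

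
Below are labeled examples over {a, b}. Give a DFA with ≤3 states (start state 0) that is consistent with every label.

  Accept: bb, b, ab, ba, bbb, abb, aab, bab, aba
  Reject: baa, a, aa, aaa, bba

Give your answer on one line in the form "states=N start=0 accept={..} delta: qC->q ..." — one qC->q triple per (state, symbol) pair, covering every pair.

Fold the examples into a partial DFA from state 0: repeatedly fix the first undefined (state, symbol) met by the shortest-then-alphabetical prefix, trying targets in increasing order and rejecting any under which an Accept and a Reject string meet in one state with the same remainder; add a state when all current targets are rejected. Accepting states are where Accept strings end.
a: 0a undefined. 0a->0: ok.
b: 0b undefined. 0b->0: no, bb/baa meet in 0. Open state 1: 0b->1.
ba: 1a undefined. 1a->0: no, ba/baa meet in 0. 1a->1: no, b/baa meet in 1. Open state 2: 1a->2.
bb: 1b undefined. 1b->0: no, bb/a meet in 0. 1b->1: no, ba/bba meet in 2. 1b->2: ok.
baa: 2a undefined. 2a->0: ok.
bab: 2b undefined. 2b->0: no, bbb/baa meet in 0. 2b->1: ok.
All examples now run through 3 states with every (state, symbol) defined. Accept strings end in {1,2}, Reject strings end in {0}; accept={1,2}.

states=3 start=0 accept={1,2} delta: 0a->0 0b->1 1a->2 1b->2 2a->0 2b->1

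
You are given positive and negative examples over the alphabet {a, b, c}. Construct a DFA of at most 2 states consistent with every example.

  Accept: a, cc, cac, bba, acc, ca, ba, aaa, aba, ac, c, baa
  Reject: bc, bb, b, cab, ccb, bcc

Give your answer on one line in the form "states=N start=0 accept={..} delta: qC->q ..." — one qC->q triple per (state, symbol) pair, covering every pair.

Fold the examples into a partial DFA from state 0: repeatedly fix the first undefined (state, symbol) met by the shortest-then-alphabetical prefix, trying targets in increasing order and rejecting any under which an Accept and a Reject string meet in one state with the same remainder; add a state when all current targets are rejected. Accepting states are where Accept strings end.
a: 0a undefined. 0a->0: ok.
b: 0b undefined. 0b->0: no, a/bb meet in 0. Open state 1: 0b->1.
c: 0c undefined. 0c->0: ok.
ba: 1a undefined. 1a->0: ok.
bb: 1b undefined. 1b->0: no, a/bb meet in 0. 1b->1: ok.
bc: 1c undefined. 1c->0: no, a/bc meet in 0. 1c->1: ok.
All examples now run through 2 states with every (state, symbol) defined. Accept strings end in {0}, Reject strings end in {1}; accept={0}.

states=2 start=0 accept={0} delta: 0a->0 0b->1 0c->0 1a->0 1b->1 1c->1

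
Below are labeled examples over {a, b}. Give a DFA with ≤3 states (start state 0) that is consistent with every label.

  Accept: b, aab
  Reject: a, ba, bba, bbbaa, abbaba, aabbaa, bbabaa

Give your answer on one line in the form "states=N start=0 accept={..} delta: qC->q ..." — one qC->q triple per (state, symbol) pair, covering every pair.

Grow the machine one transition at a time. Run the examples from 0; the earliest place one falls off (shortest prefix, ties alphabetical) gets sent to the lowest-numbered state that keeps every Accept/Reject pair distinguishable — a pair clashes when both reach the same state with identical unread suffix — and to a fresh state only if none does.
a: 0a undefined. 0a->0: ok.
b: 0b undefined. 0b->0: no, b/a meet in 0. Open state 1: 0b->1.
ba: 1a undefined. 1a->0: ok.
bb: 1b undefined. 1b->0: ok.
All examples now run through 2 states with every (state, symbol) defined. Accept strings end in {1}, Reject strings end in {0}; accept={1}.

states=2 start=0 accept={1} delta: 0a->0 0b->1 1a->0 1b->0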